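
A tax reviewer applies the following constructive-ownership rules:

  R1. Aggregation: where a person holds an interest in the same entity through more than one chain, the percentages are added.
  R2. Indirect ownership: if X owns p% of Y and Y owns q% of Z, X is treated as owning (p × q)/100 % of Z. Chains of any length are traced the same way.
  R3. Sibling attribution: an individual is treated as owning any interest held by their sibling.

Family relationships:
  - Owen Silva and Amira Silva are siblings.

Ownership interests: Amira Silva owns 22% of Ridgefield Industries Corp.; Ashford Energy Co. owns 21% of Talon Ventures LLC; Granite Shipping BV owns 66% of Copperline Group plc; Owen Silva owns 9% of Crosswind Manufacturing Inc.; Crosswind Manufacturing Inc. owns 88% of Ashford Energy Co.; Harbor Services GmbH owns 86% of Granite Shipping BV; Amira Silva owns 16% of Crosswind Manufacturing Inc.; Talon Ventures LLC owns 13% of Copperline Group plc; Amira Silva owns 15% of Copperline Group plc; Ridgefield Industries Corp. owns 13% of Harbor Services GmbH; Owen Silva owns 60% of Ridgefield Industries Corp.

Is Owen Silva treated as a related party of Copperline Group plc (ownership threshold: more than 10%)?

Yes

By sibling attribution (R3), Owen Silva is treated as also owning Amira Silva's interest in Crosswind Manufacturing Inc, giving 9% + 16% = 25%.
By sibling attribution (R3), Owen Silva is treated as also owning Amira Silva's interest in Ridgefield Industries Corp, giving 60% + 22% = 82%.
By sibling attribution (R3), Owen Silva is treated as owning Amira Silva's 15% interest in Copperline Group plc.
Chain via Crosswind Manufacturing Inc. → Ashford Energy Co. → Talon Ventures LLC (R2): 25% × 88% × 21% × 13% = 0.6006% of Copperline Group plc.
Chain via Ridgefield Industries Corp. → Harbor Services GmbH → Granite Shipping BV (R2): 82% × 13% × 86% × 66% = 6.050616% of Copperline Group plc.
Direct interest in Copperline Group plc: 15%.
Aggregating (R1): 0.6006% + 6.050616% + 15% = 21.651216%.
21.651216% exceeds the 10% threshold, so Owen is a related party to Copperline Group plc.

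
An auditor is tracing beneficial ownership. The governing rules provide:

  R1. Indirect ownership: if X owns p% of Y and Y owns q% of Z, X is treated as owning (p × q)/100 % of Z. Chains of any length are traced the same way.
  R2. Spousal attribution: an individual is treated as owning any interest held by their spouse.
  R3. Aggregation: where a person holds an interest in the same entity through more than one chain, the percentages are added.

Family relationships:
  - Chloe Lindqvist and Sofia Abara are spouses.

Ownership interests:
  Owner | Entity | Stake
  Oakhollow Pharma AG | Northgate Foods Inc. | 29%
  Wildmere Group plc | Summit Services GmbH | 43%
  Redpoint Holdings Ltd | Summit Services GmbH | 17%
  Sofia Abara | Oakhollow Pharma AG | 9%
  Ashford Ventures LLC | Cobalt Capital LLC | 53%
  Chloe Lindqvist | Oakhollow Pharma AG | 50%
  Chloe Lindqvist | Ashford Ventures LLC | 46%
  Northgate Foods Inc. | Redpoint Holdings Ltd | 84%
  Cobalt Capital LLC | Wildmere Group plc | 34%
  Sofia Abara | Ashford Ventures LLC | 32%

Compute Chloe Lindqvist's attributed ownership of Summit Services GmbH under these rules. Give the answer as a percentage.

By spousal attribution (R2), Chloe Lindqvist is treated as also owning Sofia Abara's interest in Ashford Ventures LLC, giving 46% + 32% = 78%.
By spousal attribution (R2), Chloe Lindqvist is treated as also owning Sofia Abara's interest in Oakhollow Pharma AG, giving 50% + 9% = 59%.
Chain via Ashford Ventures LLC → Cobalt Capital LLC → Wildmere Group plc (R1): 78% × 53% × 34% × 43% = 6.043908% of Summit Services GmbH.
Chain via Oakhollow Pharma AG → Northgate Foods Inc. → Redpoint Holdings Ltd (R1): 59% × 29% × 84% × 17% = 2.443308% of Summit Services GmbH.
Aggregating (R3): 6.043908% + 2.443308% = 8.487216%.

8.487216%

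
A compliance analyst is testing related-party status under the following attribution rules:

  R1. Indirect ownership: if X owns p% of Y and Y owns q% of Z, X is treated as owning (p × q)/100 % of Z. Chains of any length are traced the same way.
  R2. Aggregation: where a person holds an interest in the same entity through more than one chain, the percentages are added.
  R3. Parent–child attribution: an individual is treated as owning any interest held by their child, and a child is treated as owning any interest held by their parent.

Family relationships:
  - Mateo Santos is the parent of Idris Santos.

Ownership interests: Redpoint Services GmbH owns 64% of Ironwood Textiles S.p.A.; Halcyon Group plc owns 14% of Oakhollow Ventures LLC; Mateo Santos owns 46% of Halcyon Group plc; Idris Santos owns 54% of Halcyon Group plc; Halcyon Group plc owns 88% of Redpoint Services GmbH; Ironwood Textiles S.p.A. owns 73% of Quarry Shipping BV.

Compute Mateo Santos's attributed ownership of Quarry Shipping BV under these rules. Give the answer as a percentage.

41.1136%

By parent–child attribution (R3), Mateo Santos is treated as also owning Idris Santos's interest in Halcyon Group plc, giving 46% + 54% = 100%.
Chain via Halcyon Group plc → Redpoint Services GmbH → Ironwood Textiles S.p.A. (R1): 100% × 88% × 64% × 73% = 41.1136% of Quarry Shipping BV.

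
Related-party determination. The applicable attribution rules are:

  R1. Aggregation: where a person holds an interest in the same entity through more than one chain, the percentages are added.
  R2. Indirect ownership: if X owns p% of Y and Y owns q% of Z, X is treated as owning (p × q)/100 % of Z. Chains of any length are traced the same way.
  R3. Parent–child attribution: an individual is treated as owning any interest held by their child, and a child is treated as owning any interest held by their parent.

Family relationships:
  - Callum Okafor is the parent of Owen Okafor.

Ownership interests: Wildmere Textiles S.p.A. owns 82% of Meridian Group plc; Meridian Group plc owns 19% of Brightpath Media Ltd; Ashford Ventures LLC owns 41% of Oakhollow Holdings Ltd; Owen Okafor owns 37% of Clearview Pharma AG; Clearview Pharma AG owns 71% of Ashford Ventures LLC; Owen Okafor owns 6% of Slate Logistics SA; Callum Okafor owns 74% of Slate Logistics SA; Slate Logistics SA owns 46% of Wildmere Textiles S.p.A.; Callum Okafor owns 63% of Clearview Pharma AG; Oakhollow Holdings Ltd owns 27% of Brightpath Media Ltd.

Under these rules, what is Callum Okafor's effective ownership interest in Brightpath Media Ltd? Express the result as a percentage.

By parent–child attribution (R3), Callum Okafor is treated as also owning Owen Okafor's interest in Slate Logistics SA, giving 74% + 6% = 80%.
By parent–child attribution (R3), Callum Okafor is treated as also owning Owen Okafor's interest in Clearview Pharma AG, giving 63% + 37% = 100%.
Chain via Slate Logistics SA → Wildmere Textiles S.p.A. → Meridian Group plc (R2): 80% × 46% × 82% × 19% = 5.73344% of Brightpath Media Ltd.
Chain via Clearview Pharma AG → Ashford Ventures LLC → Oakhollow Holdings Ltd (R2): 100% × 71% × 41% × 27% = 7.8597% of Brightpath Media Ltd.
Aggregating (R1): 5.73344% + 7.8597% = 13.59314%.

13.59314%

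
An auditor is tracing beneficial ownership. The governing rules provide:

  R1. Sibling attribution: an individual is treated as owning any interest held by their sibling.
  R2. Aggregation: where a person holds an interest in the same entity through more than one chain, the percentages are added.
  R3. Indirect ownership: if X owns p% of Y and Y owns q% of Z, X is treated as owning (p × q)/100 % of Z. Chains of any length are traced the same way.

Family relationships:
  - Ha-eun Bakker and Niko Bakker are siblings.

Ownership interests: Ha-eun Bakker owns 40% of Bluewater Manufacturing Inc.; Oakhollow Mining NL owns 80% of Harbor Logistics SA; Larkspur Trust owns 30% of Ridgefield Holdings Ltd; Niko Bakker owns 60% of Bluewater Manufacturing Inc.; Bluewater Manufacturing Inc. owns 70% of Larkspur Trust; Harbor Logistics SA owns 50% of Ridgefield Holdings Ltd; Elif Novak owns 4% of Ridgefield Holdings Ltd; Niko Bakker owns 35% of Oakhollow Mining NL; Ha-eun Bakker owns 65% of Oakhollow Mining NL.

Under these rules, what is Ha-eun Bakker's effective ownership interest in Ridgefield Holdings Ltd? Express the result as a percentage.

By sibling attribution (R1), Ha-eun Bakker is treated as also owning Niko Bakker's interest in Oakhollow Mining NL, giving 65% + 35% = 100%.
By sibling attribution (R1), Ha-eun Bakker is treated as also owning Niko Bakker's interest in Bluewater Manufacturing Inc, giving 40% + 60% = 100%.
Chain via Oakhollow Mining NL → Harbor Logistics SA (R3): 100% × 80% × 50% = 40% of Ridgefield Holdings Ltd.
Chain via Bluewater Manufacturing Inc. → Larkspur Trust (R3): 100% × 70% × 30% = 21% of Ridgefield Holdings Ltd.
Aggregating (R2): 40% + 21% = 61%.

61%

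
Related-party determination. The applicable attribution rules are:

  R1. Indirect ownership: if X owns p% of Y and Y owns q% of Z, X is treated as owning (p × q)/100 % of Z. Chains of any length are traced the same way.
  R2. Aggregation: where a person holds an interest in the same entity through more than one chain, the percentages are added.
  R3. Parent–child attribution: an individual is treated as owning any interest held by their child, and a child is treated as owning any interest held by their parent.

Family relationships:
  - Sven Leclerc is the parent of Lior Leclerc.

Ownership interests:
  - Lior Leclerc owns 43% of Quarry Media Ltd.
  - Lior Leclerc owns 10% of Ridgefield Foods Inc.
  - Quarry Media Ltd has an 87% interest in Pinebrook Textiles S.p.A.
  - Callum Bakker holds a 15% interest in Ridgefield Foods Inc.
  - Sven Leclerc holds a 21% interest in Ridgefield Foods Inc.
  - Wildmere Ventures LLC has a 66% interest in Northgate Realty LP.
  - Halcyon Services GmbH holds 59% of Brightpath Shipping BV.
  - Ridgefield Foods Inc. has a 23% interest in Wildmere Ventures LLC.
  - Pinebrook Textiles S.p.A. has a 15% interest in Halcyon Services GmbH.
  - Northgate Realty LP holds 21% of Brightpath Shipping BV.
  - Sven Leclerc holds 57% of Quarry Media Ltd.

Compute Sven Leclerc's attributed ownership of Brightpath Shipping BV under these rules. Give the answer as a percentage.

By parent–child attribution (R3), Sven Leclerc is treated as also owning Lior Leclerc's interest in Ridgefield Foods Inc, giving 21% + 10% = 31%.
By parent–child attribution (R3), Sven Leclerc is treated as also owning Lior Leclerc's interest in Quarry Media Ltd, giving 57% + 43% = 100%.
Chain via Ridgefield Foods Inc. → Wildmere Ventures LLC → Northgate Realty LP (R1): 31% × 23% × 66% × 21% = 0.988218% of Brightpath Shipping BV.
Chain via Quarry Media Ltd → Pinebrook Textiles S.p.A. → Halcyon Services GmbH (R1): 100% × 87% × 15% × 59% = 7.6995% of Brightpath Shipping BV.
Aggregating (R2): 0.988218% + 7.6995% = 8.687718%.

8.687718%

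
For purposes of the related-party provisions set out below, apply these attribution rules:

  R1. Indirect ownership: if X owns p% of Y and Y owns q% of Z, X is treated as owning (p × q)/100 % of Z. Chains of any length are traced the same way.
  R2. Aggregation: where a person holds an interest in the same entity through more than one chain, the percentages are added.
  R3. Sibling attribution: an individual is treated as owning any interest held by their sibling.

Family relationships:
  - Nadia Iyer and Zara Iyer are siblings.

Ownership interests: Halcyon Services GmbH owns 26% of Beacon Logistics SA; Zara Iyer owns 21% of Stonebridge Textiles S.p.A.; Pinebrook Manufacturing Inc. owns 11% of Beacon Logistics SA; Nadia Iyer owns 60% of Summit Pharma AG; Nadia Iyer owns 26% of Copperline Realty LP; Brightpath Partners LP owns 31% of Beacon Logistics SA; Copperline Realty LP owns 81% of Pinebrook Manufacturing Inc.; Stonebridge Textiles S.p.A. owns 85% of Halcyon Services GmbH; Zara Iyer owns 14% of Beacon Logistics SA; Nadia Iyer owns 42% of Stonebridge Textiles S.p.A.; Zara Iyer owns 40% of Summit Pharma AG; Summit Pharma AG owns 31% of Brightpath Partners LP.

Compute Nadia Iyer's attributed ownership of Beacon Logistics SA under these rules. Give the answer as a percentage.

By sibling attribution (R3), Nadia Iyer is treated as also owning Zara Iyer's interest in Stonebridge Textiles S.p.A, giving 42% + 21% = 63%.
By sibling attribution (R3), Nadia Iyer is treated as also owning Zara Iyer's interest in Summit Pharma AG, giving 60% + 40% = 100%.
By sibling attribution (R3), Nadia Iyer is treated as owning Zara Iyer's 14% interest in Beacon Logistics SA.
Chain via Stonebridge Textiles S.p.A. → Halcyon Services GmbH (R1): 63% × 85% × 26% = 13.923% of Beacon Logistics SA.
Chain via Summit Pharma AG → Brightpath Partners LP (R1): 100% × 31% × 31% = 9.61% of Beacon Logistics SA.
Chain via Copperline Realty LP → Pinebrook Manufacturing Inc. (R1): 26% × 81% × 11% = 2.3166% of Beacon Logistics SA.
Direct interest in Beacon Logistics SA: 14%.
Aggregating (R2): 13.923% + 9.61% + 2.3166% + 14% = 39.8496%.

39.8496%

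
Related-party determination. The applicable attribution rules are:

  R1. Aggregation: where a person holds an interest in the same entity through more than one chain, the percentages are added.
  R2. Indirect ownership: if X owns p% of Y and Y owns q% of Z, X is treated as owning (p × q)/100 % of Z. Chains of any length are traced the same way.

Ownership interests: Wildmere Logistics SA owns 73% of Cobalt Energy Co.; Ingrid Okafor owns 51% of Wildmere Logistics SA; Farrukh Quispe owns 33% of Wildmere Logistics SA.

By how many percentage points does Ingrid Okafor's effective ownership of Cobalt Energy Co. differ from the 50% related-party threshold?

12.77

Chain via Wildmere Logistics SA (R2): 51% × 73% = 37.23% of Cobalt Energy Co.
37.23% falls short of the 50% threshold by 12.77 percentage points.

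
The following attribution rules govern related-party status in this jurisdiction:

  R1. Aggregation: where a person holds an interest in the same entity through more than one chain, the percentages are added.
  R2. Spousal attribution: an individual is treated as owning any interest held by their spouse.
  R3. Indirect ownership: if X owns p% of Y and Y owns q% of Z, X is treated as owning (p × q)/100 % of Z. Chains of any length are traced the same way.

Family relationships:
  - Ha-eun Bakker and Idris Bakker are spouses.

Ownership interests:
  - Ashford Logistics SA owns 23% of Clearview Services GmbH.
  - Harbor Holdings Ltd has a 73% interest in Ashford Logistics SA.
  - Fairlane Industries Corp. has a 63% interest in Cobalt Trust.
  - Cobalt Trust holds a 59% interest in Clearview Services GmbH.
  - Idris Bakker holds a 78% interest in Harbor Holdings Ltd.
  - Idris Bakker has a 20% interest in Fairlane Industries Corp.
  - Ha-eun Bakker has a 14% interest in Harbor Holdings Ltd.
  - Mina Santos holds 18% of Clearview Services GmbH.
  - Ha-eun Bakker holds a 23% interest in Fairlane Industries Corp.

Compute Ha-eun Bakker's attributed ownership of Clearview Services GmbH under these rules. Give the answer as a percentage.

By spousal attribution (R2), Ha-eun Bakker is treated as also owning Idris Bakker's interest in Harbor Holdings Ltd, giving 14% + 78% = 92%.
By spousal attribution (R2), Ha-eun Bakker is treated as also owning Idris Bakker's interest in Fairlane Industries Corp, giving 23% + 20% = 43%.
Chain via Harbor Holdings Ltd → Ashford Logistics SA (R3): 92% × 73% × 23% = 15.4468% of Clearview Services GmbH.
Chain via Fairlane Industries Corp. → Cobalt Trust (R3): 43% × 63% × 59% = 15.9831% of Clearview Services GmbH.
Aggregating (R1): 15.4468% + 15.9831% = 31.4299%.

31.4299%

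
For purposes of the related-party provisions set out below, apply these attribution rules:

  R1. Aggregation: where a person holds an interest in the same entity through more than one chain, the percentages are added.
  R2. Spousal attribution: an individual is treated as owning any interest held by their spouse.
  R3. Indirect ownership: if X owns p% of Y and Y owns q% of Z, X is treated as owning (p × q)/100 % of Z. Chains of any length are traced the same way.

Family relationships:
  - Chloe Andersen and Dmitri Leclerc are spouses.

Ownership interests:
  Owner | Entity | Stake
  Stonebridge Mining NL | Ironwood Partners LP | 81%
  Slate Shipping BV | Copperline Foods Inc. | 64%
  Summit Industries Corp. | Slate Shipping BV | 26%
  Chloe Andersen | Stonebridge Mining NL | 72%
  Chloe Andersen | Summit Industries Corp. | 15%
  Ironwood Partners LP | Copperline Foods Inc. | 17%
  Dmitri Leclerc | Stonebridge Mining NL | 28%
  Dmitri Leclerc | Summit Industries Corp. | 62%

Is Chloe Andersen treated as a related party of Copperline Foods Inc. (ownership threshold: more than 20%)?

Yes

By spousal attribution (R2), Chloe Andersen is treated as also owning Dmitri Leclerc's interest in Stonebridge Mining NL, giving 72% + 28% = 100%.
By spousal attribution (R2), Chloe Andersen is treated as also owning Dmitri Leclerc's interest in Summit Industries Corp, giving 15% + 62% = 77%.
Chain via Stonebridge Mining NL → Ironwood Partners LP (R3): 100% × 81% × 17% = 13.77% of Copperline Foods Inc.
Chain via Summit Industries Corp. → Slate Shipping BV (R3): 77% × 26% × 64% = 12.8128% of Copperline Foods Inc.
Aggregating (R1): 13.77% + 12.8128% = 26.5828%.
26.5828% exceeds the 20% threshold, so Chloe is a related party to Copperline Foods Inc.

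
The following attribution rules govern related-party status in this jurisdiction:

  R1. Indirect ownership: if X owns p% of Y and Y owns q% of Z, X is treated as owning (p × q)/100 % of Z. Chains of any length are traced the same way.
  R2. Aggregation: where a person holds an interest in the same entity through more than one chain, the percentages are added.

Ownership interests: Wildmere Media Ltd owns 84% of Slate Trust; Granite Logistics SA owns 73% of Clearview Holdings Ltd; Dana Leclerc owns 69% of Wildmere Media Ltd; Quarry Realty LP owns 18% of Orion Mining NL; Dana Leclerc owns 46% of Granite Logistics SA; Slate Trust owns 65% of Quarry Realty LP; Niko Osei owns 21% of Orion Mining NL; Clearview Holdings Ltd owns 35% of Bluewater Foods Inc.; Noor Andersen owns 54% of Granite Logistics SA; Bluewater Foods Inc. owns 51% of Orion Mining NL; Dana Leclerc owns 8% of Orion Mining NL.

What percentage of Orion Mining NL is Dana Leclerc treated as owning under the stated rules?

20.77535%

Chain via Wildmere Media Ltd → Slate Trust → Quarry Realty LP (R1): 69% × 84% × 65% × 18% = 6.78132% of Orion Mining NL.
Chain via Granite Logistics SA → Clearview Holdings Ltd → Bluewater Foods Inc. (R1): 46% × 73% × 35% × 51% = 5.99403% of Orion Mining NL.
Direct interest in Orion Mining NL: 8%.
Aggregating (R2): 6.78132% + 5.99403% + 8% = 20.77535%.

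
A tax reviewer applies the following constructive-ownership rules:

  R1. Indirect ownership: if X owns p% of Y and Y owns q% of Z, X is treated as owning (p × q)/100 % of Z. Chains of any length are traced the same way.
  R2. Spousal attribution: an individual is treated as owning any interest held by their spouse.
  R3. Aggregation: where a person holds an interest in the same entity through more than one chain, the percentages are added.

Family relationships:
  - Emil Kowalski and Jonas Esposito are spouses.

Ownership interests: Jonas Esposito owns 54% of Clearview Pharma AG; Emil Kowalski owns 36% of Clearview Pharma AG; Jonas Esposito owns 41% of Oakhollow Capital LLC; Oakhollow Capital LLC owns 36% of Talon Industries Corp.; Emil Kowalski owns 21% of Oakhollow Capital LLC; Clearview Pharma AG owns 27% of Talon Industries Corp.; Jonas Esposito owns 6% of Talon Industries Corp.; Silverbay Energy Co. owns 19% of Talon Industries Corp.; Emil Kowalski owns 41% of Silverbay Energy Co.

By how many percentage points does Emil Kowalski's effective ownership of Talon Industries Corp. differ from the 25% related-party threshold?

35.41

By spousal attribution (R2), Emil Kowalski is treated as also owning Jonas Esposito's interest in Clearview Pharma AG, giving 36% + 54% = 90%.
By spousal attribution (R2), Emil Kowalski is treated as also owning Jonas Esposito's interest in Oakhollow Capital LLC, giving 21% + 41% = 62%.
By spousal attribution (R2), Emil Kowalski is treated as owning Jonas Esposito's 6% interest in Talon Industries Corp.
Chain via Clearview Pharma AG (R1): 90% × 27% = 24.3% of Talon Industries Corp.
Chain via Silverbay Energy Co. (R1): 41% × 19% = 7.79% of Talon Industries Corp.
Chain via Oakhollow Capital LLC (R1): 62% × 36% = 22.32% of Talon Industries Corp.
Direct interest in Talon Industries Corp: 6%.
Aggregating (R3): 24.3% + 7.79% + 22.32% + 6% = 60.41%.
60.41% exceeds the 25% threshold by 35.41 percentage points.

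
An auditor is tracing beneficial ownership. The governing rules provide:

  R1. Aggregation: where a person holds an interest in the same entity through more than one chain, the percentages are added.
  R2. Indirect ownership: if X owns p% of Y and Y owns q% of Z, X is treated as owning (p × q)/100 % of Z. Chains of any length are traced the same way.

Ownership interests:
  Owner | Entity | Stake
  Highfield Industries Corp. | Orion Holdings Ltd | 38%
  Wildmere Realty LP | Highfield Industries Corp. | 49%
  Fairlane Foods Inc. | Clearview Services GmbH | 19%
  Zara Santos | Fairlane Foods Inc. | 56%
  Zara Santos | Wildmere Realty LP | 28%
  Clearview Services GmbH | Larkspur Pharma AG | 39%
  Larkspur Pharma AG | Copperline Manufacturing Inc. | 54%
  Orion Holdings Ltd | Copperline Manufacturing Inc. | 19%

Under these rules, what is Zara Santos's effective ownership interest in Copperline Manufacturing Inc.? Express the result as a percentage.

Chain via Fairlane Foods Inc. → Clearview Services GmbH → Larkspur Pharma AG (R2): 56% × 19% × 39% × 54% = 2.240784% of Copperline Manufacturing Inc.
Chain via Wildmere Realty LP → Highfield Industries Corp. → Orion Holdings Ltd (R2): 28% × 49% × 38% × 19% = 0.990584% of Copperline Manufacturing Inc.
Aggregating (R1): 2.240784% + 0.990584% = 3.231368%.

3.231368%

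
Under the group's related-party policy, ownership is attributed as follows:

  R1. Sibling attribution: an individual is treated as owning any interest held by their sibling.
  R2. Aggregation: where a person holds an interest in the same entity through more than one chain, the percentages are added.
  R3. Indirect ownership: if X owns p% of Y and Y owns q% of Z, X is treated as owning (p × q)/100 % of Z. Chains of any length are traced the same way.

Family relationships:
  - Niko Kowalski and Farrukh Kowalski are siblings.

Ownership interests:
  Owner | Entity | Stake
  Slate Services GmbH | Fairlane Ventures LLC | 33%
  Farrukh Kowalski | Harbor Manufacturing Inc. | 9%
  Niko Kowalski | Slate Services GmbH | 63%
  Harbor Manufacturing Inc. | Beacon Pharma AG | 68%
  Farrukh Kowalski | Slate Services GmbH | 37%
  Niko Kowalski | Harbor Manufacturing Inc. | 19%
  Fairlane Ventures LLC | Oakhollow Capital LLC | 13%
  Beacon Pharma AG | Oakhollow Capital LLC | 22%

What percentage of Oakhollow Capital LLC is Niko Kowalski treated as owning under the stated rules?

By sibling attribution (R1), Niko Kowalski is treated as also owning Farrukh Kowalski's interest in Harbor Manufacturing Inc, giving 19% + 9% = 28%.
By sibling attribution (R1), Niko Kowalski is treated as also owning Farrukh Kowalski's interest in Slate Services GmbH, giving 63% + 37% = 100%.
Chain via Harbor Manufacturing Inc. → Beacon Pharma AG (R3): 28% × 68% × 22% = 4.1888% of Oakhollow Capital LLC.
Chain via Slate Services GmbH → Fairlane Ventures LLC (R3): 100% × 33% × 13% = 4.29% of Oakhollow Capital LLC.
Aggregating (R2): 4.1888% + 4.29% = 8.4788%.

8.4788%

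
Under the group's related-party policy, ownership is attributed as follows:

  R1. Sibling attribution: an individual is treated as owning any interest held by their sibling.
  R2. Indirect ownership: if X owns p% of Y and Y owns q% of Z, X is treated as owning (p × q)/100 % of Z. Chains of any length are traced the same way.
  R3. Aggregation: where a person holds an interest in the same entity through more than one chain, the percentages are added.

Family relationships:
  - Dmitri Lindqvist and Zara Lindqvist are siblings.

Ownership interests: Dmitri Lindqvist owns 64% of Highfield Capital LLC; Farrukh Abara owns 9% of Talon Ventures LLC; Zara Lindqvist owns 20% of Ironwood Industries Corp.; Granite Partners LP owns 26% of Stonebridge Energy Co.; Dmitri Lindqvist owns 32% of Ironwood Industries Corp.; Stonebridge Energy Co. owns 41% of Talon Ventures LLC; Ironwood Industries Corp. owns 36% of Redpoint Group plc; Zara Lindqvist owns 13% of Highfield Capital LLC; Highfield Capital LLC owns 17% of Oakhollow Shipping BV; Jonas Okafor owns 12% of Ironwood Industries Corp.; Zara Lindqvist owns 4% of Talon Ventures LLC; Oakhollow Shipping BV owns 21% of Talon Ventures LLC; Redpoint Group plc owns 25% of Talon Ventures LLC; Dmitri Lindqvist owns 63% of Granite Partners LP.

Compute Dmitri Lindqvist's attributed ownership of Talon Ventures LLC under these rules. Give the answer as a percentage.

18.1447%

By sibling attribution (R1), Dmitri Lindqvist is treated as also owning Zara Lindqvist's interest in Highfield Capital LLC, giving 64% + 13% = 77%.
By sibling attribution (R1), Dmitri Lindqvist is treated as also owning Zara Lindqvist's interest in Ironwood Industries Corp, giving 32% + 20% = 52%.
By sibling attribution (R1), Dmitri Lindqvist is treated as owning Zara Lindqvist's 4% interest in Talon Ventures LLC.
Chain via Highfield Capital LLC → Oakhollow Shipping BV (R2): 77% × 17% × 21% = 2.7489% of Talon Ventures LLC.
Chain via Granite Partners LP → Stonebridge Energy Co. (R2): 63% × 26% × 41% = 6.7158% of Talon Ventures LLC.
Chain via Ironwood Industries Corp. → Redpoint Group plc (R2): 52% × 36% × 25% = 4.68% of Talon Ventures LLC.
Direct interest in Talon Ventures LLC: 4%.
Aggregating (R3): 2.7489% + 6.7158% + 4.68% + 4% = 18.1447%.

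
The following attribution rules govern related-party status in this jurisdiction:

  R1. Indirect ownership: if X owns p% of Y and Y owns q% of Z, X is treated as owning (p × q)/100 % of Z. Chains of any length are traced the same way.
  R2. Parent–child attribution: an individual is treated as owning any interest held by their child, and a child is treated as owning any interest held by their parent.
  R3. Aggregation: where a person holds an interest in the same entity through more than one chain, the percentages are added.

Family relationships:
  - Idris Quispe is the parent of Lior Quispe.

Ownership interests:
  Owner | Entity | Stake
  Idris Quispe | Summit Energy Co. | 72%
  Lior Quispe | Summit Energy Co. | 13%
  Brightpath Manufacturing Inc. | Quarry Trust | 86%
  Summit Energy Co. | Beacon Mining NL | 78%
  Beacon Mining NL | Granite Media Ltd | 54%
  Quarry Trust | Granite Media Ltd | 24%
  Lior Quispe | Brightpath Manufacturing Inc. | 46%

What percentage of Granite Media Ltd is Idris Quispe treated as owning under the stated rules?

45.2964%

By parent–child attribution (R2), Idris Quispe is treated as also owning Lior Quispe's interest in Summit Energy Co, giving 72% + 13% = 85%.
By parent–child attribution (R2), Idris Quispe is treated as owning Lior Quispe's 46% interest in Brightpath Manufacturing Inc.
Chain via Summit Energy Co. → Beacon Mining NL (R1): 85% × 78% × 54% = 35.802% of Granite Media Ltd.
Chain via Brightpath Manufacturing Inc. → Quarry Trust (R1): 46% × 86% × 24% = 9.4944% of Granite Media Ltd.
Aggregating (R3): 35.802% + 9.4944% = 45.2964%.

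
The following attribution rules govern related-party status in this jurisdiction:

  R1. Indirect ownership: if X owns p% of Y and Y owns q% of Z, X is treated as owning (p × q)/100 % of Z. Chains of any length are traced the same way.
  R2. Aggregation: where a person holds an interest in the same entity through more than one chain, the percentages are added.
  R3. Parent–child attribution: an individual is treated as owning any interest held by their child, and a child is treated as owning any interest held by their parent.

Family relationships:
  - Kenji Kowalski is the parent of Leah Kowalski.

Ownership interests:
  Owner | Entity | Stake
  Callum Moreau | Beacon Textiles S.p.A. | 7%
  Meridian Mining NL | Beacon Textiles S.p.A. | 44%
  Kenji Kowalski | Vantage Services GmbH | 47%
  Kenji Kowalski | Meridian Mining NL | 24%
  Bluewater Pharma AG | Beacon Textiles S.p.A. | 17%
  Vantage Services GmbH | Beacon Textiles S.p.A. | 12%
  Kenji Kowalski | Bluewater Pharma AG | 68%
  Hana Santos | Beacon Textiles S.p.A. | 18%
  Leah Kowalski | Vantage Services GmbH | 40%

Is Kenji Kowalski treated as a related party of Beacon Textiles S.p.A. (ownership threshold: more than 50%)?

No

By parent–child attribution (R3), Kenji Kowalski is treated as also owning Leah Kowalski's interest in Vantage Services GmbH, giving 47% + 40% = 87%.
Chain via Bluewater Pharma AG (R1): 68% × 17% = 11.56% of Beacon Textiles S.p.A.
Chain via Vantage Services GmbH (R1): 87% × 12% = 10.44% of Beacon Textiles S.p.A.
Chain via Meridian Mining NL (R1): 24% × 44% = 10.56% of Beacon Textiles S.p.A.
Aggregating (R2): 11.56% + 10.44% + 10.56% = 32.56%.
32.56% does not exceed the 50% threshold, so Kenji is not a related party to Beacon Textiles S.p.A.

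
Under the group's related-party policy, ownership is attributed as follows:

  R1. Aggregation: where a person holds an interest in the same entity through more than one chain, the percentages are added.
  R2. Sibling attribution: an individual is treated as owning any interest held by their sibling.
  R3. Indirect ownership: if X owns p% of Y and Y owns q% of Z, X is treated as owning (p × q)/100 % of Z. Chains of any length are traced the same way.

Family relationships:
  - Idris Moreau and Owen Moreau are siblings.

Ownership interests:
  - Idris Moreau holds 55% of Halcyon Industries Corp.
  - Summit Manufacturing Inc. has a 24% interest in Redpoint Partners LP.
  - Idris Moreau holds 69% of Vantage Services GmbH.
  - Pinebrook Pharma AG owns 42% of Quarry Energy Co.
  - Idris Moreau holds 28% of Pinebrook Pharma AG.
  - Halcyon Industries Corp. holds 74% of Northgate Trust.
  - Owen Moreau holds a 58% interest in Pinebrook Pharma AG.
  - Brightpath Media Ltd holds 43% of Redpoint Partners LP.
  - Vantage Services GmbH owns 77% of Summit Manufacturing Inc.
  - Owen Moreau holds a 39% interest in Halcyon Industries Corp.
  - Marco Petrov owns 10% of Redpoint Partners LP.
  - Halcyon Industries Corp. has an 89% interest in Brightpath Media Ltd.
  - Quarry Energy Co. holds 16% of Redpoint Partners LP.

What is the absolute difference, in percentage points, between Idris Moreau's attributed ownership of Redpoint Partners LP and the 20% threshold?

By sibling attribution (R2), Idris Moreau is treated as also owning Owen Moreau's interest in Halcyon Industries Corp, giving 55% + 39% = 94%.
By sibling attribution (R2), Idris Moreau is treated as also owning Owen Moreau's interest in Pinebrook Pharma AG, giving 28% + 58% = 86%.
Chain via Vantage Services GmbH → Summit Manufacturing Inc. (R3): 69% × 77% × 24% = 12.7512% of Redpoint Partners LP.
Chain via Halcyon Industries Corp. → Brightpath Media Ltd (R3): 94% × 89% × 43% = 35.9738% of Redpoint Partners LP.
Chain via Pinebrook Pharma AG → Quarry Energy Co. (R3): 86% × 42% × 16% = 5.7792% of Redpoint Partners LP.
Aggregating (R1): 12.7512% + 35.9738% + 5.7792% = 54.5042%.
54.5042% exceeds the 20% threshold by 34.5042 percentage points.

34.5042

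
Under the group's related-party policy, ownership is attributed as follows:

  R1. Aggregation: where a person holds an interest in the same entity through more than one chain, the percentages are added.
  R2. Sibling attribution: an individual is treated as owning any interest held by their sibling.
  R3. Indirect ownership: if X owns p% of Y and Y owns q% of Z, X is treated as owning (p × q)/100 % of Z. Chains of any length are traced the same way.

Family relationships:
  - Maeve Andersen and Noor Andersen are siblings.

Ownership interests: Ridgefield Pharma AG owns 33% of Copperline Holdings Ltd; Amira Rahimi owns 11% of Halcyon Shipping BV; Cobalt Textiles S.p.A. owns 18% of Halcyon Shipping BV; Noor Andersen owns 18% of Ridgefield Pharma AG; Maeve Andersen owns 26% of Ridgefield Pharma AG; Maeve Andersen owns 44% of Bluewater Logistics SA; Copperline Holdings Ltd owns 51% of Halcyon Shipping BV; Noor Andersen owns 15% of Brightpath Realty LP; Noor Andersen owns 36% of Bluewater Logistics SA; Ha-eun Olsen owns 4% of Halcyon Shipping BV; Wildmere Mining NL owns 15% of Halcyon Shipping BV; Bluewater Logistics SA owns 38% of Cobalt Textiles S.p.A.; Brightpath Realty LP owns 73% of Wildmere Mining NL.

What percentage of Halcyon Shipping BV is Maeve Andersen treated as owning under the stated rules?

By sibling attribution (R2), Maeve Andersen is treated as also owning Noor Andersen's interest in Ridgefield Pharma AG, giving 26% + 18% = 44%.
By sibling attribution (R2), Maeve Andersen is treated as also owning Noor Andersen's interest in Bluewater Logistics SA, giving 44% + 36% = 80%.
By sibling attribution (R2), Maeve Andersen is treated as owning Noor Andersen's 15% interest in Brightpath Realty LP.
Chain via Ridgefield Pharma AG → Copperline Holdings Ltd (R3): 44% × 33% × 51% = 7.4052% of Halcyon Shipping BV.
Chain via Bluewater Logistics SA → Cobalt Textiles S.p.A. (R3): 80% × 38% × 18% = 5.472% of Halcyon Shipping BV.
Chain via Brightpath Realty LP → Wildmere Mining NL (R3): 15% × 73% × 15% = 1.6425% of Halcyon Shipping BV.
Aggregating (R1): 7.4052% + 5.472% + 1.6425% = 14.5197%.

14.5197%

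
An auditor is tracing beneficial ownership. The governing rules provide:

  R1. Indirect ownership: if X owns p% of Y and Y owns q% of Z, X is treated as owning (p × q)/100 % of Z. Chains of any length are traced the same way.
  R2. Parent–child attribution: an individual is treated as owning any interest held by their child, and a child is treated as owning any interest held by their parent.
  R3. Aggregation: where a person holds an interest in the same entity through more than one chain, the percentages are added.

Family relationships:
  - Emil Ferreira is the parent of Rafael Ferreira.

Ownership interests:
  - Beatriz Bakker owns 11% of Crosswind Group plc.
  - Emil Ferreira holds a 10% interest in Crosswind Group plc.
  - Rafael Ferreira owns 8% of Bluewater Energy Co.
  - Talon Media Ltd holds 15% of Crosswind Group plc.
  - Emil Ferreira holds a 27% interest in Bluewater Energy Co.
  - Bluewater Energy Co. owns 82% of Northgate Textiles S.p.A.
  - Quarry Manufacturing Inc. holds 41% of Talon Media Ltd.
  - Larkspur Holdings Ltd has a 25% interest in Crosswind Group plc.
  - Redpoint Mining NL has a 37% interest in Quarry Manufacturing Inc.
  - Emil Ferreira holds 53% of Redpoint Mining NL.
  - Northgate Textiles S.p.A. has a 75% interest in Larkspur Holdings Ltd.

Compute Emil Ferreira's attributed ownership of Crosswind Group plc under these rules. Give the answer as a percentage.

16.587265%

By parent–child attribution (R2), Emil Ferreira is treated as also owning Rafael Ferreira's interest in Bluewater Energy Co, giving 27% + 8% = 35%.
Chain via Bluewater Energy Co. → Northgate Textiles S.p.A. → Larkspur Holdings Ltd (R1): 35% × 82% × 75% × 25% = 5.38125% of Crosswind Group plc.
Chain via Redpoint Mining NL → Quarry Manufacturing Inc. → Talon Media Ltd (R1): 53% × 37% × 41% × 15% = 1.206015% of Crosswind Group plc.
Direct interest in Crosswind Group plc: 10%.
Aggregating (R3): 5.38125% + 1.206015% + 10% = 16.587265%.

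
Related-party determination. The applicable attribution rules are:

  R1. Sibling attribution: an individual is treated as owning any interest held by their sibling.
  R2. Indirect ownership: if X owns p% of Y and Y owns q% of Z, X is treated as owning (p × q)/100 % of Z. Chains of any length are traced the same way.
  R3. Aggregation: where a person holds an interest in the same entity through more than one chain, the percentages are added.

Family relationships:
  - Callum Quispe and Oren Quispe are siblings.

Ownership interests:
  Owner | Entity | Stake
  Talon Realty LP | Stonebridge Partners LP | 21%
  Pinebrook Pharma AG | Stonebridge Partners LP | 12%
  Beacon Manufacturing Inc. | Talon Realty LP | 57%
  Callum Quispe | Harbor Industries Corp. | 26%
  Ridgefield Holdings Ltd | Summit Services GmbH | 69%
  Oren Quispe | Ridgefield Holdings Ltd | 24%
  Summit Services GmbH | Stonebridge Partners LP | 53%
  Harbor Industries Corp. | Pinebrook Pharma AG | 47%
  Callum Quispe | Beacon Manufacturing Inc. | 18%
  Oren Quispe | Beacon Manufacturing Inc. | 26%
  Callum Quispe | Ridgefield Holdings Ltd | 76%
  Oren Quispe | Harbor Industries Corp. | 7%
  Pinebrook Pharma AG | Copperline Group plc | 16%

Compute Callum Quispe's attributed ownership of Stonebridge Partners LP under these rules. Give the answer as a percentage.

43.698%

By sibling attribution (R1), Callum Quispe is treated as also owning Oren Quispe's interest in Ridgefield Holdings Ltd, giving 76% + 24% = 100%.
By sibling attribution (R1), Callum Quispe is treated as also owning Oren Quispe's interest in Beacon Manufacturing Inc, giving 18% + 26% = 44%.
By sibling attribution (R1), Callum Quispe is treated as also owning Oren Quispe's interest in Harbor Industries Corp, giving 26% + 7% = 33%.
Chain via Ridgefield Holdings Ltd → Summit Services GmbH (R2): 100% × 69% × 53% = 36.57% of Stonebridge Partners LP.
Chain via Beacon Manufacturing Inc. → Talon Realty LP (R2): 44% × 57% × 21% = 5.2668% of Stonebridge Partners LP.
Chain via Harbor Industries Corp. → Pinebrook Pharma AG (R2): 33% × 47% × 12% = 1.8612% of Stonebridge Partners LP.
Aggregating (R3): 36.57% + 5.2668% + 1.8612% = 43.698%.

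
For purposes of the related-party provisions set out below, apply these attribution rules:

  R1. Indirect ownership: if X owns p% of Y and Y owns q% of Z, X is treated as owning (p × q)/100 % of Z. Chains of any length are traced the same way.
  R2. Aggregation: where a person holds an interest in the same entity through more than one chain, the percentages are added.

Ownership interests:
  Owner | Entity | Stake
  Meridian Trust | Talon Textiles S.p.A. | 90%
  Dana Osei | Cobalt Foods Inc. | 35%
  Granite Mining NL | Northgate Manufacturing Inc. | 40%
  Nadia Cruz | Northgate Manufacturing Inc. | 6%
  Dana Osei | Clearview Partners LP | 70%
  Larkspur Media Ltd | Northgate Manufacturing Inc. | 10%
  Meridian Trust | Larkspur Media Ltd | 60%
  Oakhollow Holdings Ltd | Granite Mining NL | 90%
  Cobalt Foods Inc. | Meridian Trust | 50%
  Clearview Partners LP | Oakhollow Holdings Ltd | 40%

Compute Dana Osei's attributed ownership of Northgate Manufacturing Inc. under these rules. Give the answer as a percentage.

11.13%

Chain via Cobalt Foods Inc. → Meridian Trust → Larkspur Media Ltd (R1): 35% × 50% × 60% × 10% = 1.05% of Northgate Manufacturing Inc.
Chain via Clearview Partners LP → Oakhollow Holdings Ltd → Granite Mining NL (R1): 70% × 40% × 90% × 40% = 10.08% of Northgate Manufacturing Inc.
Aggregating (R2): 1.05% + 10.08% = 11.13%.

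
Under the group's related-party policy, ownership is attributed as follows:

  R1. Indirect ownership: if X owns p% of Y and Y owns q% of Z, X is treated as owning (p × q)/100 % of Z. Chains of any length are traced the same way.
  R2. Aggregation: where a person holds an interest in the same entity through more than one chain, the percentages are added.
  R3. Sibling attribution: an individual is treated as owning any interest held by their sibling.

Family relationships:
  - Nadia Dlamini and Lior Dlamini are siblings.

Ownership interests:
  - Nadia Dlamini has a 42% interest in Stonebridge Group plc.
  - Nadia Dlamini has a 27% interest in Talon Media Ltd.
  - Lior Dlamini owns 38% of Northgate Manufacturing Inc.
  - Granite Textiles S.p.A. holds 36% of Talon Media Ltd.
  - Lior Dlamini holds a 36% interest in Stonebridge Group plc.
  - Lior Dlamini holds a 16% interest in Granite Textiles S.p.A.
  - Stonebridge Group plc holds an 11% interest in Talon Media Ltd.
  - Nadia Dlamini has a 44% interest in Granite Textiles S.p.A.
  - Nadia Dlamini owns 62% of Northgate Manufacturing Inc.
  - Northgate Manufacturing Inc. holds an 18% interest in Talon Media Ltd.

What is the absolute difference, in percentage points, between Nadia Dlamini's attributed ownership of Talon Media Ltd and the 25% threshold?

By sibling attribution (R3), Nadia Dlamini is treated as also owning Lior Dlamini's interest in Granite Textiles S.p.A, giving 44% + 16% = 60%.
By sibling attribution (R3), Nadia Dlamini is treated as also owning Lior Dlamini's interest in Stonebridge Group plc, giving 42% + 36% = 78%.
By sibling attribution (R3), Nadia Dlamini is treated as also owning Lior Dlamini's interest in Northgate Manufacturing Inc, giving 62% + 38% = 100%.
Chain via Granite Textiles S.p.A. (R1): 60% × 36% = 21.6% of Talon Media Ltd.
Chain via Stonebridge Group plc (R1): 78% × 11% = 8.58% of Talon Media Ltd.
Chain via Northgate Manufacturing Inc. (R1): 100% × 18% = 18% of Talon Media Ltd.
Direct interest in Talon Media Ltd: 27%.
Aggregating (R2): 21.6% + 8.58% + 18% + 27% = 75.18%.
75.18% exceeds the 25% threshold by 50.18 percentage points.

50.18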